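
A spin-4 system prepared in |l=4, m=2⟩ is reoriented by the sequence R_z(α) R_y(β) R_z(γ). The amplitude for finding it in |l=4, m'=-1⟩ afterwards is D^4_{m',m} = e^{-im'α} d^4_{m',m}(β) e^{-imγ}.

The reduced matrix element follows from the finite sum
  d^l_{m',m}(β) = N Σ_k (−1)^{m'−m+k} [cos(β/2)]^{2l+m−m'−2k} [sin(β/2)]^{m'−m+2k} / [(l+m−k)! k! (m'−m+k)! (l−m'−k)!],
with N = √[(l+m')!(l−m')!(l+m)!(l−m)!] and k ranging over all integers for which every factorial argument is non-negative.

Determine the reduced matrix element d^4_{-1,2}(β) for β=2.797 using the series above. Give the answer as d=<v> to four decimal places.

d=0.5580

d^4_{-1,2}(β=2.7970) via the finite sum:
With c≡cos(β/2)=0.171445 and s≡sin(β/2)=0.985194, N=[6·120·720·2]^{1/2}=1018.233765
k: max(0,(2)−(-1))=3 … min(4+(2),4−(-1))=5
  k=3: (−1)^0·1018.2338/(72)·0.1714^5·0.9852^3 = +0.002003
  k=4: (−1)^1·1018.2338/(48)·0.1714^3·0.9852^5 = -0.099218
  k=5: (−1)^2·1018.2338/(240)·0.1714^1·0.9852^7 = +0.655259
d^4_{-1,2}(2.7970) = +0.002003 -0.099218 +0.655259 = +0.558044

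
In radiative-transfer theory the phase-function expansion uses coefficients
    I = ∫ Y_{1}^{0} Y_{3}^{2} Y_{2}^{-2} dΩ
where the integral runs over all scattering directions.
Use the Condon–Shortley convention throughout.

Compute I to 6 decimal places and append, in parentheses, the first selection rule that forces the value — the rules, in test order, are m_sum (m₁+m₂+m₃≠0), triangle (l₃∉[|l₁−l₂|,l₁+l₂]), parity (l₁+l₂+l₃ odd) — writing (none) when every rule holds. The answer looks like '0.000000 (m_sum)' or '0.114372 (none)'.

m-sum 0 ✓  L=6 even ✓  2≤2≤4 ✓
Π(2lᵢ+1) = 3×7×5 = 105
triangle coeff Δ(1,3,2) = 1/105
Σ_t [1,1]: t=1:−1/4 = -1/4
(3j)²=3/35 [(1 3 2; 0 0 0)], sign=-1
Σ_t [1,1]: t=1:−1/24 = -1/24
(3j)²=1/21 [(1 3 2; 0 2 -2)], sign=-1
⇒ 4πI² = 3/7
I = (+1)√(3/7/(4π)) = 0.18467439
No selection rule forces the value: the integral is nonzero (none).

0.184674 (none)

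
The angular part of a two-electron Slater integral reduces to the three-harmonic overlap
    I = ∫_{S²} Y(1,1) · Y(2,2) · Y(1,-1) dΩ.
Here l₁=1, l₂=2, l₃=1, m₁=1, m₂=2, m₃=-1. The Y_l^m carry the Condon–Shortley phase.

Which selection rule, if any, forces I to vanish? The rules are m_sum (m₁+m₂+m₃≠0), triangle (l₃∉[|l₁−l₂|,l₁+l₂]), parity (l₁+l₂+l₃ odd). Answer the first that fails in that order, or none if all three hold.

m_sum

azimuthal sum: 1 + 2 − 1 = 2  ✗
1 ≤ 1 ≤ 3 (triangle on l)
L = 1 + 2 + 1 = 4 (even)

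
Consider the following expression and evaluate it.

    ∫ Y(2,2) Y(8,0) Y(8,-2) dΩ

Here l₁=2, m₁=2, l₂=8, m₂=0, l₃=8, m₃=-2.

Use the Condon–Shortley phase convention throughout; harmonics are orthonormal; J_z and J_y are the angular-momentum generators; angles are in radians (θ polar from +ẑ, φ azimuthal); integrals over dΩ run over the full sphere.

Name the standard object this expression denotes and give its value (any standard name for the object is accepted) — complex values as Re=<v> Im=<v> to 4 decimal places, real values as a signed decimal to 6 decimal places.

This is a Gaunt coefficient — the integral of a triple product of spherical harmonics over the sphere.
m-sum 0 ✓  L=18 even ✓  6≤8≤10 ✓
Π(2lᵢ+1) = 5×17×17 = 1445
triangle coeff Δ(2,8,8) = 1/348840
Σ_t [0,2]: t=0:+1/116121600 t=1:−1/25401600 t=2:+1/116121600 = -1/45158400
(3j)²=24/1615 [(2 8 8; 0 0 0)], sign=-1
Σ_t [0,0]: t=0:+1/116121600 = 1/116121600
(3j)²=7/323 [(2 8 8; 2 0 -2)], sign=+1
⇒ 4πI² = 168/361
I = (-1)√(168/361/(4π)) = -0.19244034

Gaunt coefficient, -0.192440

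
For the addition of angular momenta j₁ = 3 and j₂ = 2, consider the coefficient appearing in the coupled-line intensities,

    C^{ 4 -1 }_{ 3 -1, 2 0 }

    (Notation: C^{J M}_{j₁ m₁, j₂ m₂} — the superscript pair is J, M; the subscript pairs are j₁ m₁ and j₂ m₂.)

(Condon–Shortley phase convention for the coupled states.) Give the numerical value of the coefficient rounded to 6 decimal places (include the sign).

-0.327327  (= −√(3/28))

√[9·1!5!3!/10! · 2!4!2!2!3!5!] = √(1728/7)
  +(−1)^0/∏(0,1,4,2,1,1)! = 1/48  (running 1/48)
  +(−1)^1/∏(1,0,3,1,2,2)! = -1/24  (running -1/48)
⟨..|..⟩ = √(1728/7)·(-1/48) = -0.327327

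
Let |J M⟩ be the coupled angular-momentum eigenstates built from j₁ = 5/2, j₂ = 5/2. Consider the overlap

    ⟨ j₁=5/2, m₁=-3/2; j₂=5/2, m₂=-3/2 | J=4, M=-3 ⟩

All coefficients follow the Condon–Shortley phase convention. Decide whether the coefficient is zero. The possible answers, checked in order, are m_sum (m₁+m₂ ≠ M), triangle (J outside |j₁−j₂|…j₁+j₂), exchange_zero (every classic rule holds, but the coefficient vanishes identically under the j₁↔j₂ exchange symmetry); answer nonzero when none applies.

m-sum: m₁+m₂ = -3/2+(-3/2) = -3, M = -3  ✓
triangle: |j₁−j₂| = 0 ≤ J = 4 ≤ j₁+j₂ = 5  ✓
exchange: j₁=j₂ and m₁=m₂, and (−1)^(j₁+j₂−J) = (−1)^1 = −1 forces ⟨j₁m₁;j₂m₂|JM⟩ = −⟨j₂m₂;j₁m₁|JM⟩ = −⟨j₁m₁;j₂m₂|JM⟩ ⇒ the coefficient vanishes identically
Racah sum check: Σ_k collapses to 0 ⇒ CG = 0

exchange_zero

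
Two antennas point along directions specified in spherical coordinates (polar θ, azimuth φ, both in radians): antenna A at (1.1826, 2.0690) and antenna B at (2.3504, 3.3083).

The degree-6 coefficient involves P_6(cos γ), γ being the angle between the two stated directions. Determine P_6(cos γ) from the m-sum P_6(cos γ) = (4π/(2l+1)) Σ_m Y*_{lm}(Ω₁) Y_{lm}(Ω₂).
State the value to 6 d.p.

Summing Y*_{l m}(θ₁,φ₁)·Y_{l m}(θ₂,φ₂) over m ∈ [−6, 6]; prefactor 4π/(2·6+1) = 0.966644:
  m=-6: Y*=+0.300250-0.046107i  Y=+0.033761-0.052608i  product +0.007711-0.017352i
  m=-5: Y*=-0.260627-0.342430i  Y=+0.143893-0.158459i  product -0.091764-0.007975i
  m=-4: Y*=-0.061788+0.137614i  Y=+0.318179-0.250441i  product +0.014804+0.059260i
  m=-3: Y*=-0.277603+0.021190i  Y=+0.352159-0.192441i  product -0.093683+0.060885i
  m=-2: Y*=+0.136678+0.211191i  Y=+0.025559-0.008852i  product +0.005363+0.004188i
  m=-1: Y*=-0.095120+0.174862i  Y=-0.358763+0.060369i  product +0.023569-0.068476i
  m=+0: Y*=+0.270620-0.000000i  Y=-0.137376+0.000000i  product -0.037177+0.000000i
  m=+1: Y*=+0.095120+0.174862i  Y=+0.358763+0.060369i  product +0.023569+0.068476i
  m=+2: Y*=+0.136678-0.211191i  Y=+0.025559+0.008852i  product +0.005363-0.004188i
  m=+3: Y*=+0.277603+0.021190i  Y=-0.352159-0.192441i  product -0.093683-0.060885i
  m=+4: Y*=-0.061788-0.137614i  Y=+0.318179+0.250441i  product +0.014804-0.059260i
  m=+5: Y*=+0.260627-0.342430i  Y=-0.143893-0.158459i  product -0.091764+0.007975i
  m=+6: Y*=+0.300250+0.046107i  Y=+0.033761+0.052608i  product +0.007711+0.017352i
Accumulated sum -0.305174+0.000000i; after 4π/(2l+1) scaling, -0.294994+0.000000i ⇒ P_6 = -0.294994

-0.294994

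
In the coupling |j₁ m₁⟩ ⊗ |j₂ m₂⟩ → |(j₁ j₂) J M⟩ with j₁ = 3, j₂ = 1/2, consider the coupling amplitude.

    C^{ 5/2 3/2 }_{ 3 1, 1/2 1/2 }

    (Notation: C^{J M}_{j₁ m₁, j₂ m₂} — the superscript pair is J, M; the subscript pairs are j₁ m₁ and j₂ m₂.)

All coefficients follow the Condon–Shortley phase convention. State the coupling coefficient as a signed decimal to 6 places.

j₁+j₂−J=1  J+j₁−j₂=5  J−j₁+j₂=0  j₁+j₂+J+1=7
(j₁±m₁, j₂±m₂, J±M) = (4,2,1,0,4,1)
P² = 1152/7
sum k=1..1:
  [1] −1/24 = -1/24
S = -1/24
C² = P²·S² = 2/7 ; C = -0.534522

-0.534522  (= −√(2/7))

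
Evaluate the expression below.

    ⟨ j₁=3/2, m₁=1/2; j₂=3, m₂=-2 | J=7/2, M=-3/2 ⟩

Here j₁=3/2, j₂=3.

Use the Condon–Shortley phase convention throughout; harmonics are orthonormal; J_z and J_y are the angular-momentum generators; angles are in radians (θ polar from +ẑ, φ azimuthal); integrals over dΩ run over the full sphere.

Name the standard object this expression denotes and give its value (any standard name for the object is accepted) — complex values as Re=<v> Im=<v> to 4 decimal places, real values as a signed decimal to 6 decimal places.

This is a Clebsch–Gordan (vector-coupling) coefficient.
triangle: 1!·2!·5!/9! = 240/362880
(j±m)!: 2!·1!·1!·5!·2!·5! = 57600
prefactor² = (2J+1)·Δ·N² = 6400/21
  k=0: +1/(0!·1!·1!·1!·1!·4!) = 1/24
  k=1: −1/(1!·0!·0!·0!·2!·5!) = -1/240
Σ = 3/80  ⇒  CG² = 6400/21·(3/80)² = 3/7
CG = +√(3/7) = +0.654654

Clebsch–Gordan coefficient, +√(3/7) ≈ +0.654654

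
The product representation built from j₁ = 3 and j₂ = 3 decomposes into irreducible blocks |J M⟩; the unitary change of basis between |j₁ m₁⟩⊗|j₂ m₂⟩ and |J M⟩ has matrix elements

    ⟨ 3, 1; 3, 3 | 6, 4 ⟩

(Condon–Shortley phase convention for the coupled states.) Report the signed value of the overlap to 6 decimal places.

j₁+j₂−J=0  J+j₁−j₂=6  J−j₁+j₂=6  j₁+j₂+J+1=13
(j₁±m₁, j₂±m₂, J±M) = (4,2,6,0,10,2)
P² = 2985984000/11
sum k=0..0:
  [0] +1/34560 = 1/34560
S = 1/34560
C² = P²·S² = 5/22 ; C = +0.476731

+0.476731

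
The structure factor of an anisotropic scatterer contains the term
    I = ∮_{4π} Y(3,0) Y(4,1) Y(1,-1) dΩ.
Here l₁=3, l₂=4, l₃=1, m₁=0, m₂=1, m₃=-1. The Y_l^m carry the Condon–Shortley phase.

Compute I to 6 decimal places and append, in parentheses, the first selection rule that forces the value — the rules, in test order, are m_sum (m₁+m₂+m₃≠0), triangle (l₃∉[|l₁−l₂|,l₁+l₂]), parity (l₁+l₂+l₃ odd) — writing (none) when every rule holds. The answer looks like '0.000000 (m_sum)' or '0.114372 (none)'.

Checks pass: Σm=0; 8 even; l₃=1∈[1,7].
(2·3+1)(2·4+1)(2·1+1) = 189
Δ: 6! 0! 2! / 9! → 1/252
sum: t=3:−1/36 = -1/36
3j²(3 4 1; 0 0 0) = Δ·Π!·Σ² = 4/63  (sign +1)
sum: t=3:−1/72 = -1/72
3j²(3 4 1; 0 1 -1) = Δ·Π!·Σ² = 5/126  (sign -1)
combine: 4πI² = 189·4/63·5/126 = 10/21
take √, sign -1: I = -0.19466390
No selection rule forces the value: the integral is nonzero (none).

-0.194664 (none)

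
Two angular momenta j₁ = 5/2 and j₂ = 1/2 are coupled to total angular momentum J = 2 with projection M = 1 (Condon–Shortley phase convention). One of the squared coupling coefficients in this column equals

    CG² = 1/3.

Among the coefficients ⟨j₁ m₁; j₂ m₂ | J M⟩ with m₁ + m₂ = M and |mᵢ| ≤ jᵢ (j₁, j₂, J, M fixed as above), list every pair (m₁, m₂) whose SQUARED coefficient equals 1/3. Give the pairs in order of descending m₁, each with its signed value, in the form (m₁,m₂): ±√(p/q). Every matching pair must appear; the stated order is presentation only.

(1/2,1/2): −√(1/3)

Admissible pairs with m₁+m₂ = M = 1: (1/2,1/2), (3/2,-1/2)
  (m₁,m₂)=(3/2,-1/2): CG² = 2/3, CG = +√(2/3)
  (m₁,m₂)=(1/2,1/2): CG² = 1/3, CG = −√(1/3)   ← matches the target
Pairs with CG² = 1/3: (1/2,1/2): −√(1/3)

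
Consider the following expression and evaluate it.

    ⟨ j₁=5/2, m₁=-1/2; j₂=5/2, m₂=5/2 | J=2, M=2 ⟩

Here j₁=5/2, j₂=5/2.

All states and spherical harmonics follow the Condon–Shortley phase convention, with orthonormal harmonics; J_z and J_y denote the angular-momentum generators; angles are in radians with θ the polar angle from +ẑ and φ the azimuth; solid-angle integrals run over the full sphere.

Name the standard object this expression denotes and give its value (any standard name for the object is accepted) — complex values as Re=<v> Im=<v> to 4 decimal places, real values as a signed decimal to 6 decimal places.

This is a Clebsch–Gordan (vector-coupling) coefficient.
j₁+j₂−J=3  J+j₁−j₂=2  J−j₁+j₂=2  j₁+j₂+J+1=8
(j₁±m₁, j₂±m₂, J±M) = (2,3,5,0,4,0)
P² = 720/7
sum k=3..3:
  [3] −1/24 = -1/24
S = -1/24
C² = P²·S² = 5/28 ; C = -0.422577

Clebsch–Gordan coefficient, −√(5/28) ≈ -0.422577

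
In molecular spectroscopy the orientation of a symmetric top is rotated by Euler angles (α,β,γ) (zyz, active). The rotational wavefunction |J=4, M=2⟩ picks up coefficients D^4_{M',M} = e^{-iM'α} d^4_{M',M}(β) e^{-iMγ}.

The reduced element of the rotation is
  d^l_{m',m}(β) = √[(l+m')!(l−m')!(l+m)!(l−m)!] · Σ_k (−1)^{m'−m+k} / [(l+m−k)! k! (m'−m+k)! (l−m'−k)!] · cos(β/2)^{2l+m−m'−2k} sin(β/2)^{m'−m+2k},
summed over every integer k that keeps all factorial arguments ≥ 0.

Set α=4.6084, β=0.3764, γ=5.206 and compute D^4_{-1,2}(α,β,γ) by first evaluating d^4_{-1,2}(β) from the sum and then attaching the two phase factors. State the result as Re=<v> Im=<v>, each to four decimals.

Re=0.0711 Im=0.0370

Split into d^4_{-1,2}(β=0.3764) × two z-phases.
c=cos(0.376400/2)=0.982343, s=sin(0.376400/2)=0.187091; N=√[6·120·720·2]=1018.233765
Admissible k: 3..5 (factorial args all ≥0)
  k=3: (−1)^0·1018.2338/(72)·0.9823^5·0.1871^3 = +0.084720
  k=4: (−1)^1·1018.2338/(48)·0.9823^3·0.1871^5 = -0.004610
  k=5: (−1)^2·1018.2338/(240)·0.9823^1·0.1871^7 = +0.000033
d^4_{-1,2}(0.3764) = +0.084720 -0.004610 +0.000033 = +0.080144
Phases: e^{-i·(-1)·4.6084}=-0.103802-0.994598i, e^{-i·(2)·5.2060}=-0.551010+0.834499i ⇒ D=+0.071103+0.036980i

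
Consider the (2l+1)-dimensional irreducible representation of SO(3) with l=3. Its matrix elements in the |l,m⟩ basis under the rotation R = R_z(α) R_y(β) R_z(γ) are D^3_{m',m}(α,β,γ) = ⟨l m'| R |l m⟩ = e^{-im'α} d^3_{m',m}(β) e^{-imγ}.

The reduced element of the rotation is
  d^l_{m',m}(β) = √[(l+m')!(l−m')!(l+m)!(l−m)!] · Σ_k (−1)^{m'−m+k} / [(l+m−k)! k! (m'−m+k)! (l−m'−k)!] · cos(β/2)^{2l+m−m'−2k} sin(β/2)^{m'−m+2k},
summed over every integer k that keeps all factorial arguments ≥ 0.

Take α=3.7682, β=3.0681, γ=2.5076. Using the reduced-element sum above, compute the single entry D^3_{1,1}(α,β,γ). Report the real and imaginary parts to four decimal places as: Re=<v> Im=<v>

Split into d^3_{1,1}(β=3.0681) × two z-phases.
c=cos(3.068100/2)=0.036738, s=sin(3.068100/2)=0.999325; N=√[24·2·24·2]=48.000000
The bounds max(0,m−m')=0 and min(l+m,l−m')=2 give 3 terms
  k=0: (−1)^0·48.0000/(48)·0.0367^6·0.9993^0 = +0.000000
  k=1: (−1)^1·48.0000/(6)·0.0367^4·0.9993^2 = -0.000015
  k=2: (−1)^2·48.0000/(8)·0.0367^2·0.9993^4 = +0.008076
d^3_{1,1}(3.0681) = +0.000000 -0.000015 +0.008076 = +0.008062
D = (-0.810022+0.586400i)·(+0.008062)·(-0.805669-0.592366i) = +0.008061+0.000060i

Re=0.0081 Im=0.0001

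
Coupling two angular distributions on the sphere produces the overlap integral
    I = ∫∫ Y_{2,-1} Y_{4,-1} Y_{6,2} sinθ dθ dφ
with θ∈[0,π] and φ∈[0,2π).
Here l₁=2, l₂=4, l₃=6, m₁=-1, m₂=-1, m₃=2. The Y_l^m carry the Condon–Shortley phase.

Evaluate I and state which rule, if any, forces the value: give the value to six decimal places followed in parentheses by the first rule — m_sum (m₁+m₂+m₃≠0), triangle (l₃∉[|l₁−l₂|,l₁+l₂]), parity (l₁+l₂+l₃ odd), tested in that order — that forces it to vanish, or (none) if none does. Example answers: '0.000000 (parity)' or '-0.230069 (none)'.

Rules hold: Σm=0, L=12 even, 2≤6≤6.
N = 5·9·13 = 585
Δ = 0!·4!·8!/13! = 1/6435
Racah Σ t=0..0: t=0:+1/2304 = 1/2304
⇒ 3j(2 4 6; 0 0 0)² = 5/143, sgn +1
Racah Σ t=0..0: t=0:+1/4320 = 1/4320
⇒ 3j(2 4 6; -1 -1 2)² = 224/6435, sgn +1
4πI² = N·(3j₀)²·(3jₘ)² = 1120/1573
I = +1·√(0.712015/4π) = 0.23803440
No selection rule forces the value: the integral is nonzero (none).

0.238034 (none)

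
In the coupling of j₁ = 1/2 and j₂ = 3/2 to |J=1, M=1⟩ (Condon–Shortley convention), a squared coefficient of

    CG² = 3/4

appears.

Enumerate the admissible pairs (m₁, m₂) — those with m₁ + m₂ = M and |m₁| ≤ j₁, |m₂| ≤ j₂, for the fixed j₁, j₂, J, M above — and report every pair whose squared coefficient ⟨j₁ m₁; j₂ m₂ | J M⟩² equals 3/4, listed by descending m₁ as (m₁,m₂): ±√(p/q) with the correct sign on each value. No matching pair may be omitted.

Admissible pairs with m₁+m₂ = M = 1: (-1/2,3/2), (1/2,1/2)
  (m₁,m₂)=(1/2,1/2): CG² = 1/4, CG = +√(1/4)
  (m₁,m₂)=(-1/2,3/2): CG² = 3/4, CG = −√(3/4)   ← matches the target
Pairs with CG² = 3/4: (-1/2,3/2): −√(3/4)

(-1/2,3/2): −√(3/4)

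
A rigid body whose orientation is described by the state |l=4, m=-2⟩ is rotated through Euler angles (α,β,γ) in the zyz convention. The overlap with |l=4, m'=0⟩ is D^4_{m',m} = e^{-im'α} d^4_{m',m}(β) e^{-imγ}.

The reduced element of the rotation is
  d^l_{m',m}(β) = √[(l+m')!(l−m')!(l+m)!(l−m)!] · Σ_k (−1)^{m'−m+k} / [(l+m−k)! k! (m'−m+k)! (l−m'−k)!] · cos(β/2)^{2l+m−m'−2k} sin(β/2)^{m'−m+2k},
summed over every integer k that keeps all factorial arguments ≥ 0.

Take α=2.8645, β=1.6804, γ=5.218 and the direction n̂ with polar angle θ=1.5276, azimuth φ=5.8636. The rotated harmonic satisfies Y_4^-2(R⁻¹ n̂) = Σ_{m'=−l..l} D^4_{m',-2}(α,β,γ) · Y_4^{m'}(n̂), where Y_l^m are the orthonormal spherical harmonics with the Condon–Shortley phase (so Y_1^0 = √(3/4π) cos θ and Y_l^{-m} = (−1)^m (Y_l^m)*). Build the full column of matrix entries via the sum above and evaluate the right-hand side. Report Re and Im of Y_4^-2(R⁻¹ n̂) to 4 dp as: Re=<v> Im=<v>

Re=-0.0142 Im=0.0454

Need the full column D^4_{m',-2} for m'=−4..4 at α=2.8645, β=1.6804, γ=5.2180.
cos(β/2)=0.667314, sin(β/2)=0.744777
d^4_{-4,-2}: single k=2 term ⇒ +0.259186;  D = -0.257964+0.025140i
d^4_{-3,-2}: k∈[1..2] ⇒ +0.164211 -0.613641 = -0.449430;  D = -0.442173-0.080437i
d^4_{-2,-2}: k∈[0..2] ⇒ +0.039323 -0.587779 +0.915200 = +0.366743;  D = -0.329102-0.161840i
d^4_{-1,-2}: k∈[0..2] ⇒ -0.186197 +1.159672 -0.963021 = +0.010454;  D = +0.007761+0.007004i
d^4_{0,-2}: k∈[0..2] ⇒ +0.464680 -1.543529 +0.721004 = -0.357844;  D = +0.189953+0.303266i
d^4_{1,-2}: k∈[0..2] ⇒ -0.773115 +1.444531 -0.359872 = +0.311544;  D = +0.086840+0.299196i
d^4_{2,-2}: k∈[0..2] ⇒ +0.915200 -0.912006 +0.094669 = +0.097863;  D = -0.000527-0.097862i
d^4_{3,-2}: k∈[0..1] ⇒ -0.764374 +0.317378 = -0.446996;  D = +0.119962-0.430598i
d^4_{4,-2}: single k=0 term ⇒ +0.402157;  D = +0.209789-0.343101i
Y_4^{m'}(θ=1.5276,φ=5.8636) and Σ D·Y over m':
  (-0.2580+0.0251i)·(-0.0473+0.4383i)  (-0.4422-0.0804i)·(+0.0165+0.0513i)  (-0.3291-0.1618i)·(-0.2202-0.2452i)  (+0.0078+0.0070i)·(-0.0557-0.0248i)  (+0.1900+0.3033i)·(+0.3115+0.0000i)  (+0.0868+0.2992i)·(+0.0557-0.0248i)  (-0.0005-0.0979i)·(-0.2202+0.2452i)  (+0.1200-0.4306i)·(-0.0165+0.0513i)  (+0.2098-0.3431i)·(-0.0473-0.4383i)
Y_4^-2(R⁻¹ n̂) = -0.014170+0.045396i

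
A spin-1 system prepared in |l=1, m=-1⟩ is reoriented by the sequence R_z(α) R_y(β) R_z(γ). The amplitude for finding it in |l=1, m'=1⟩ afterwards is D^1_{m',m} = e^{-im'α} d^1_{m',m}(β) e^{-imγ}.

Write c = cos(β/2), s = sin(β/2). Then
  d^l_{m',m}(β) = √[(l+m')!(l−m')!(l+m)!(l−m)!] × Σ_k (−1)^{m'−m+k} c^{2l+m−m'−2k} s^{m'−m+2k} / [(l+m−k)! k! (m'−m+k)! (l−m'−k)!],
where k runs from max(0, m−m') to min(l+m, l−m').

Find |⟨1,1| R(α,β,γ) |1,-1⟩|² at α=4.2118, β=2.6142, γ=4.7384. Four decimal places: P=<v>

D^1_{1,-1}(4.2118,2.6142,4.7384) = e^{-i·1·4.2118}·d^1_{1,-1}(2.6142)·e^{-i·-1·4.7384}. Compute d first:
Half-angle: c=0.260651, s=0.965433. N=√(2·1·1·2)=2.000000
k∈{0} keeps every argument non-negative
  k=0: (−1)^2·2.0000/(2)·0.2607^0·0.9654^2 = +0.932061
d^1_{1,-1}(2.6142) = +0.932061
|D^1_{1,-1}|² = |d^1_{1,-1}(β)|² = (+0.932061)² = 0.868738 (the z-rotation phases have unit modulus)

P=0.8687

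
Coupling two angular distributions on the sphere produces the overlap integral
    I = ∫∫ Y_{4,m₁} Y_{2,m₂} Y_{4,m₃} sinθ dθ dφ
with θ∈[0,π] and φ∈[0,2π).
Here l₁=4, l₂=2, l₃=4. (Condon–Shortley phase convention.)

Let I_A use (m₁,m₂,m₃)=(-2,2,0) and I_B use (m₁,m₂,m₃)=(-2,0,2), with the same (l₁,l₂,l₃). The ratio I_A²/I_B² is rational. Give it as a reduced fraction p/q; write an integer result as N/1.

l's match ⇒ only the (l;m) 3-j factors differ between A and B.
A: triangle coeff Δ(4,2,4) = 1/13860; Σ_t [2,2]: t=2:+1/192 = 1/192; (3j)²=3/77 [(4 2 4; -2 2 0)], sign=+1
B: triangle coeff Δ(4,2,4) = 1/13860; Σ_t [0,2]: t=0:+1/2880 t=1:−1/120 t=2:+1/192 = -1/360; (3j)²=16/3465 [(4 2 4; -2 0 2)], sign=-1
I_A²/I_B² = (3/77)/(16/3465) = 135/16

135/16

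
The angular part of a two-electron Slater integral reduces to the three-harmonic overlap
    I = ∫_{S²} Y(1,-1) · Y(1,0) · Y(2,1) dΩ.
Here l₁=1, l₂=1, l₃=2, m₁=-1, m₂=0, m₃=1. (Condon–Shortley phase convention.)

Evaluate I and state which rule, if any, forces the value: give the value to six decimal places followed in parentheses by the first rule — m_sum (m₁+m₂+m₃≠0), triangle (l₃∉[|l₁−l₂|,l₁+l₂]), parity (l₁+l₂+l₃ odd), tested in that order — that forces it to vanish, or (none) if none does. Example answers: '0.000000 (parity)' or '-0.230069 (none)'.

-0.218510 (none)

m-sum 0 ✓  L=4 even ✓  0≤2≤2 ✓
Π(2lᵢ+1) = 3×3×5 = 45
triangle coeff Δ(1,1,2) = 1/30
Σ_t [0,0]: t=0:+1/1 = 1/1
(3j)²=2/15 [(1 1 2; 0 0 0)], sign=+1
Σ_t [0,0]: t=0:+1/2 = 1/2
(3j)²=1/10 [(1 1 2; -1 0 1)], sign=-1
⇒ 4πI² = 3/5
I = (-1)√(3/5/(4π)) = -0.21850969
No selection rule forces the value: the integral is nonzero (none).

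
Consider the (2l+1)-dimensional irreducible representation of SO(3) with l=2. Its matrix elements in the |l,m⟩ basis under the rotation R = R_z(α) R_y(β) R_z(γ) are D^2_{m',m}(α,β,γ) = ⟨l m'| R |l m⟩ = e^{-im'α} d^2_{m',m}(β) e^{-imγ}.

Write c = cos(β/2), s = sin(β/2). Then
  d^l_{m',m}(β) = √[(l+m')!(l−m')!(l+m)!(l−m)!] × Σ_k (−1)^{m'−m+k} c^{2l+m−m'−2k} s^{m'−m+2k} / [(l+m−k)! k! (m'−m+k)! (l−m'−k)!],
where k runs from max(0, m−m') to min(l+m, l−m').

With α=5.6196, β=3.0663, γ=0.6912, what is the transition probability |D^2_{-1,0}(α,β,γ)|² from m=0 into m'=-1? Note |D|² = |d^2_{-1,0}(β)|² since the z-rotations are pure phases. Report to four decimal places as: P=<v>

D^2_{-1,0}(5.6196,3.0663,0.6912) = e^{-i·-1·5.6196}·d^2_{-1,0}(3.0663)·e^{-i·0·0.6912}. Compute d first:
c=cos(3.066300/2)=0.037637, s=sin(3.066300/2)=0.999291; N=√[1·6·2·2]=4.898979
k∈{1,2} keeps every argument non-negative
  k=1: (−1)^0·4.8990/(2)·0.0376^3·0.9993^1 = +0.000131
  k=2: (−1)^1·4.8990/(2)·0.0376^1·0.9993^3 = -0.091997
d^2_{-1,0}(3.0663) = +0.000131 -0.091997 = -0.091866
|D^2_{-1,0}|² = |d^2_{-1,0}(β)|² = (-0.091866)² = 0.008439 (the z-rotation phases have unit modulus)

P=0.0084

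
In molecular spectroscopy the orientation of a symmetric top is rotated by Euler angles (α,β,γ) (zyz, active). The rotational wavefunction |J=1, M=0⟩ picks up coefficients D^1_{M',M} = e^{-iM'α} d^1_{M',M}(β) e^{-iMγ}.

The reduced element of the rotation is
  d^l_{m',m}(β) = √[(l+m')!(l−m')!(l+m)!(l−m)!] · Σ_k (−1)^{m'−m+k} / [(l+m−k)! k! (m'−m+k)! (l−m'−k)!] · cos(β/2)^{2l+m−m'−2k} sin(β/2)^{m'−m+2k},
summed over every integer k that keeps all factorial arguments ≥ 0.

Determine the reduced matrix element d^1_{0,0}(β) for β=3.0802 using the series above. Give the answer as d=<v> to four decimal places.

d^1_{0,0}(β=3.0802) via the finite sum:
Half-angle: c=0.030692, s=0.999529. N=√(1·1·1·1)=1.000000
The bounds max(0,m−m')=0 and min(l+m,l−m')=1 give 2 terms
  k=0: (−1)^0·1.0000/(1)·0.0307^2·0.9995^0 = +0.000942
  k=1: (−1)^1·1.0000/(1)·0.0307^0·0.9995^2 = -0.999058
d^1_{0,0}(3.0802) = +0.000942 -0.999058 = -0.998116

d=-0.9981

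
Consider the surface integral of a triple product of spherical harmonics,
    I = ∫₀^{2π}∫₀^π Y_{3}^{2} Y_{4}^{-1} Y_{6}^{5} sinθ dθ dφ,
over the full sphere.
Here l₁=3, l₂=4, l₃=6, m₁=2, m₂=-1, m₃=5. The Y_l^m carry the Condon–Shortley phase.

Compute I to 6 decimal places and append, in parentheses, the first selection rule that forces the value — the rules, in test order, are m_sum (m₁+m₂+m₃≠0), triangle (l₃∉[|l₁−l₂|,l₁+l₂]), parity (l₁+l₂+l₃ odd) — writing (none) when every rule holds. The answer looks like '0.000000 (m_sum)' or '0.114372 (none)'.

0.000000 (m_sum)

2 − 1 + 5 = 6 ≠ 0: azimuthal integral kills it; I = 0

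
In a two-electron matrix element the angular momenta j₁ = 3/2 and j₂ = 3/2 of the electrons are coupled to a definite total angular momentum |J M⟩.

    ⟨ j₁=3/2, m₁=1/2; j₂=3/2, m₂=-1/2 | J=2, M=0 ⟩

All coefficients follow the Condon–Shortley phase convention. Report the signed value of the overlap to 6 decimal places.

√[5·1!2!2!/6! · 2!1!1!2!2!2!] = √(4/9)
  +(−1)^0/∏(0,1,1,1,1,1)! = 1  (running 1)
  +(−1)^1/∏(1,0,0,0,2,2)! = -1/4  (running 3/4)
⟨..|..⟩ = √(4/9)·(3/4) = +0.500000

+√(1/4) = +0.500000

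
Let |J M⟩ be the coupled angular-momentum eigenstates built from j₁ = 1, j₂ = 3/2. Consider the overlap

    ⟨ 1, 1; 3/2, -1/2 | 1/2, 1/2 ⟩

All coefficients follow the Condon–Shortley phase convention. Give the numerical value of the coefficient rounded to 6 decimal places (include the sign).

√[2·2!0!1!/4! · 2!0!1!2!1!0!] = √(2/3)
  +(−1)^0/∏(0,2,0,1,0,0)! = 1/2  (running 1/2)
⟨..|..⟩ = √(2/3)·(1/2) = +0.408248

+√(1/6) ≈ +0.408248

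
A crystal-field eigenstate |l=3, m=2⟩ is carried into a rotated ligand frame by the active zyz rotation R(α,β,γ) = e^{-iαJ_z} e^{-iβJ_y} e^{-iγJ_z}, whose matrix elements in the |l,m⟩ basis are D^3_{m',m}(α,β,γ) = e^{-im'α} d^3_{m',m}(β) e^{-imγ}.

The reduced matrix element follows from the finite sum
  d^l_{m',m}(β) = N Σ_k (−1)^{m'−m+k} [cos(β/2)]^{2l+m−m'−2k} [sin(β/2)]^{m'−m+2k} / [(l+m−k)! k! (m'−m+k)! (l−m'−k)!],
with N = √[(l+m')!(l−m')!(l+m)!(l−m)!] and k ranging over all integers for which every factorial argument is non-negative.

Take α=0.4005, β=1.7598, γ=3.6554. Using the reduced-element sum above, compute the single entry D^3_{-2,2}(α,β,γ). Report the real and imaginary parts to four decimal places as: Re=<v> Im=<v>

Split into d^3_{-2,2}(β=1.7598) × two z-phases.
Half-angle: c=0.637228, s=0.770675. N=√(1·120·120·1)=120.000000
k∈{4,5} keeps every argument non-negative
  k=4: (−1)^0·120.0000/(24)·0.6372^2·0.7707^4 = +0.716218
  k=5: (−1)^1·120.0000/(120)·0.6372^0·0.7707^6 = -0.209521
d^3_{-2,2}(1.7598) = +0.716218 -0.209521 = +0.506697
Phases: e^{-i·(-2)·0.4005}=+0.695989+0.718052i, e^{-i·(2)·3.6554}=+0.516862-0.856069i ⇒ D=+0.493742-0.113845i

Re=0.4937 Im=-0.1138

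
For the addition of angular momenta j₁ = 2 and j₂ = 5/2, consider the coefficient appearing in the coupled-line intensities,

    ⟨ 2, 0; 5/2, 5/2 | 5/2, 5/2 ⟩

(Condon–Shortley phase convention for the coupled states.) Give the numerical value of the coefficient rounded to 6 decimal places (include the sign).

√[6·2!2!3!/8! · 2!2!5!0!5!0!] = √(1440/7)
  +(−1)^2/∏(2,0,0,3,2,0)! = 1/24  (running 1/24)
⟨..|..⟩ = √(1440/7)·(1/24) = +0.597614

+0.597614  (= +√(5/14))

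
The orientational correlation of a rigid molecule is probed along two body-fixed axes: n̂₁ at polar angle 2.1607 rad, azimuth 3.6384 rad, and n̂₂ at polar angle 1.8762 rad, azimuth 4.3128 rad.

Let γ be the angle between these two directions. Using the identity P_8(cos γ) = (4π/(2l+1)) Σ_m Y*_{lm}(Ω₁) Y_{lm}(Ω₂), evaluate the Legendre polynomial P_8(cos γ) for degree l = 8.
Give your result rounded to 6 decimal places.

Addition theorem: P_8(cos γ) = (4π/17) Σ_m Y*_{lm}(Ω₁) Y_{lm}(Ω₂), m = −8…8:
  m=-8: Y*=-0.07885 - 0.08672j  Y=-0.35229 - 0.01944j  product 0.02609 + 0.03208j
  m=-7: Y*=-0.29628 - 0.10349j  Y=-0.15025 - 0.41880j  product 0.00117 + 0.13963j
  m=-6: Y*=-0.44558 + 0.07225j  Y=0.07422 - 0.06832j  product -0.02813 + 0.03581j
  m=-5: Y*=-0.23292 + 0.17986j  Y=-0.28865 - 0.13139j  product 0.09086 - 0.02131j
  m=-4: Y*=0.05360 - 0.12118j  Y=0.00632 - 0.22923j  product -0.02744 - 0.01305j
  m=-3: Y*=-0.02935 - 0.36438j  Y=-0.20549 + 0.08018j  product 0.03525 + 0.07253j
  m=-2: Y*=-0.02968 - 0.04559j  Y=-0.18827 - 0.19354j  product -0.00323 + 0.01433j
  m=-1: Y*=0.29675 + 0.16089j  Y=-0.06749 + 0.15982j  product -0.04574 + 0.03657j
  m=+0: Y*=0.10690 + 0.00000j  Y=-0.27912 + 0.00000j  product -0.02984 + 0.00000j
  m=+1: Y*=-0.29675 + 0.16089j  Y=0.06749 + 0.15982j  product -0.04574 - 0.03657j
  m=+2: Y*=-0.02968 + 0.04559j  Y=-0.18827 + 0.19354j  product -0.00323 - 0.01433j
  m=+3: Y*=0.02935 - 0.36438j  Y=0.20549 + 0.08018j  product 0.03525 - 0.07253j
  m=+4: Y*=0.05360 + 0.12118j  Y=0.00632 + 0.22923j  product -0.02744 + 0.01305j
  m=+5: Y*=0.23292 + 0.17986j  Y=0.28865 - 0.13139j  product 0.09086 + 0.02131j
  m=+6: Y*=-0.44558 - 0.07225j  Y=0.07422 + 0.06832j  product -0.02813 - 0.03581j
  m=+7: Y*=0.29628 - 0.10349j  Y=0.15025 - 0.41880j  product 0.00117 - 0.13963j
  m=+8: Y*=-0.07885 + 0.08672j  Y=-0.35229 + 0.01944j  product 0.02609 - 0.03208j
Accumulated sum 0.06782 - 0.00000j; after 4π/(2l+1) scaling, 0.05013 - 0.00000j ⇒ P_8 = 0.050135

0.050135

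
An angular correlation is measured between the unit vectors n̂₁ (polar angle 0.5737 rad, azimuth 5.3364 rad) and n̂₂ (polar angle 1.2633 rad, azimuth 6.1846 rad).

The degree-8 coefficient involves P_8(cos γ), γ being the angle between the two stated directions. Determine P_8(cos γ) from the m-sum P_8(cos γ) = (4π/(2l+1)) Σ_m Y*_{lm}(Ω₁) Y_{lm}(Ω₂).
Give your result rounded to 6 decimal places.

0.203216

Expand P_8 via completeness: Σ_{m} conj(Y_{8,m}) at Ω₁ times Y_{8,m} at Ω₂ —
  term(m=-8) = 0.00119 - 0.00066j   from Y*(Ω₁)=0.00107 - 0.00373j, Y(Ω₂)=0.24735 + 0.24898j
  term(m=-7) = 0.01008 + 0.00363j   from Y*(Ω₁)=0.02261 - 0.00811j, Y(Ω₂)=0.34381 + 0.28381j
  term(m=-6) = 0.00358 + 0.00905j   from Y*(Ω₁)=0.07596 + 0.05224j, Y(Ω₂)=0.08764 + 0.05887j
  term(m=-5) = 0.03485 - 0.06837j   from Y*(Ω₁)=0.00525 + 0.24379j, Y(Ω₂)=-0.27724 - 0.14892j
  term(m=-4) = 0.09961 - 0.02556j   from Y*(Ω₁)=-0.35182 + 0.26499j, Y(Ω₂)=-0.21555 - 0.08970j
  term(m=-3) = -0.08536 - 0.05802j   from Y*(Ω₁)=-0.45547 - 0.14151j, Y(Ω₂)=0.20700 + 0.06307j
  term(m=-2) = -0.00429 - 0.03394j   from Y*(Ω₁)=-0.03970 - 0.11869j, Y(Ω₂)=0.26806 + 0.05355j
  term(m=-1) = 0.04132 - 0.04686j   from Y*(Ω₁)=-0.21650 + 0.30070j, Y(Ω₂)=-0.16780 - 0.01660j
  term(m=+0) = 0.07295 + 0.00000j   from Y*(Ω₁)=-0.25855 + 0.00000j, Y(Ω₂)=-0.28216 + 0.00000j
  term(m=+1) = 0.04132 + 0.04686j   from Y*(Ω₁)=0.21650 + 0.30070j, Y(Ω₂)=0.16780 - 0.01660j
  term(m=+2) = -0.00429 + 0.03394j   from Y*(Ω₁)=-0.03970 + 0.11869j, Y(Ω₂)=0.26806 - 0.05355j
  term(m=+3) = -0.08536 + 0.05802j   from Y*(Ω₁)=0.45547 - 0.14151j, Y(Ω₂)=-0.20700 + 0.06307j
  term(m=+4) = 0.09961 + 0.02556j   from Y*(Ω₁)=-0.35182 - 0.26499j, Y(Ω₂)=-0.21555 + 0.08970j
  term(m=+5) = 0.03485 + 0.06837j   from Y*(Ω₁)=-0.00525 + 0.24379j, Y(Ω₂)=0.27724 - 0.14892j
  term(m=+6) = 0.00358 - 0.00905j   from Y*(Ω₁)=0.07596 - 0.05224j, Y(Ω₂)=0.08764 - 0.05887j
  term(m=+7) = 0.01008 - 0.00363j   from Y*(Ω₁)=-0.02261 - 0.00811j, Y(Ω₂)=-0.34381 + 0.28381j
  term(m=+8) = 0.00119 + 0.00066j   from Y*(Ω₁)=0.00107 + 0.00373j, Y(Ω₂)=0.24735 - 0.24898j
Accumulated sum 0.27491 + 0.00000j; after 4π/(2l+1) scaling, 0.20322 + 0.00000j ⇒ P_8 = 0.203216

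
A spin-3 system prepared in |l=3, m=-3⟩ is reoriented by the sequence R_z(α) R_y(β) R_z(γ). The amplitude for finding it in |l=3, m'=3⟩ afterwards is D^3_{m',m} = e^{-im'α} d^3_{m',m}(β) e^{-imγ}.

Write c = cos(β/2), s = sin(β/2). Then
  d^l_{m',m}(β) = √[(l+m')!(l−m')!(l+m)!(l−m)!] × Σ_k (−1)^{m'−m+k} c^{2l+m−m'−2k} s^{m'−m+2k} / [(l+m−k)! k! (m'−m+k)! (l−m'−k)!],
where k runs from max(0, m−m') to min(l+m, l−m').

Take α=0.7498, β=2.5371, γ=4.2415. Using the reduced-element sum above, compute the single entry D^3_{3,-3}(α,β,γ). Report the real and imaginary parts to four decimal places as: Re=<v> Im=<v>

First d^3_{3,-3}(β=2.5371), then the phase factors e^{-i(3)α} and e^{-i(-3)γ}:
With c≡cos(β/2)=0.297665 and s≡sin(β/2)=0.954670, N=[720·1·1·720]^{1/2}=720.000000
k: max(0,(-3)−(3))=0 … min(3+(-3),3−(3))=0
  k=0: (−1)^6·720.0000/(720)·0.2977^0·0.9547^6 = +0.757043
d^3_{3,-3}(2.5371) = +0.757043
D = (-0.627707-0.778450i)·(+0.757043)·(+0.987524+0.157471i) = -0.376471-0.656798i

Re=-0.3765 Im=-0.6568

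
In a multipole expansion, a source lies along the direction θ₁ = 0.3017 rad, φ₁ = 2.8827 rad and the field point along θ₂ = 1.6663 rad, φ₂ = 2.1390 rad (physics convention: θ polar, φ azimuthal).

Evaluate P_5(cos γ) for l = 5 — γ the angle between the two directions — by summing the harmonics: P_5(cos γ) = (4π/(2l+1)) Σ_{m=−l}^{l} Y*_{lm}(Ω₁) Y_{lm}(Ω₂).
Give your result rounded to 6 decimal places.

0.219936

Expand P_5 via completeness: Σ_{m} conj(Y_{5,m}) at Ω₁ times Y_{5,m} at Ω₂ —
  m=-5: (-0.000293, 0.001034) × (-0.134312, 0.433314) = (-0.000409, -0.000266)  (running Σ = (-0.000409, -0.000266))
  m=-4: (0.005572, -0.009397) × (0.088744, 0.104930) = (0.001481, -0.000249)  (running Σ = (0.001072, -0.000515))
  m=-3: (-0.046644, 0.045838) × (-0.310508, 0.041800) = (0.012567, -0.016183)  (running Σ = (0.013639, -0.016698))
  m=-2: (0.215417, -0.122707) × (-0.065558, 0.141306) = (0.003217, 0.038484)  (running Σ = (0.016856, 0.021786))
  m=-1: (-0.523604, 0.138669) × (-0.150021, -0.234982) = (0.111136, 0.102234)  (running Σ = (0.127993, 0.124020))
  m=0: (0.396048, -0.000000) × (-0.160243, 0.000000) = (-0.063464, 0.000000)  (running Σ = (0.064529, 0.124020))
  m=1: (0.523604, 0.138669) × (0.150021, -0.234982) = (0.111136, -0.102234)  (running Σ = (0.175665, 0.021786))
  m=2: (0.215417, 0.122707) × (-0.065558, -0.141306) = (0.003217, -0.038484)  (running Σ = (0.178882, -0.016698))
  m=3: (0.046644, 0.045838) × (0.310508, 0.041800) = (0.012567, 0.016183)  (running Σ = (0.191450, -0.000515))
  m=4: (0.005572, 0.009397) × (0.088744, -0.104930) = (0.001481, 0.000249)  (running Σ = (0.192930, -0.000266))
  m=5: (0.000293, 0.001034) × (0.134312, 0.433314) = (-0.000409, 0.000266)  (running Σ = (0.192521, 0.000000))
Σ over m = (0.192521, 0.000000); ×(4π/11) → (0.219936, 0.000000). Real part: 0.219936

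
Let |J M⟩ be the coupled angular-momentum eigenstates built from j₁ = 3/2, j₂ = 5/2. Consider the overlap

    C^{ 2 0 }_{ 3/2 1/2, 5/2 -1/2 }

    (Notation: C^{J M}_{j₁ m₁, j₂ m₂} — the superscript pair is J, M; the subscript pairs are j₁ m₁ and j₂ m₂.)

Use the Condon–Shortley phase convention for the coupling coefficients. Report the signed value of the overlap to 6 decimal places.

-0.267261

triangle: 2!·1!·3!/7! = 12/5040
(j±m)!: 2!·1!·2!·3!·2!·2! = 96
prefactor² = (2J+1)·Δ·N² = 8/7
  k=0: +1/(0!·2!·1!·2!·0!·1!) = 1/4
  k=1: −1/(1!·1!·0!·1!·1!·2!) = -1/2
Σ = -1/4  ⇒  CG² = 8/7·(-1/4)² = 1/14
CG = −√(1/14) = -0.267261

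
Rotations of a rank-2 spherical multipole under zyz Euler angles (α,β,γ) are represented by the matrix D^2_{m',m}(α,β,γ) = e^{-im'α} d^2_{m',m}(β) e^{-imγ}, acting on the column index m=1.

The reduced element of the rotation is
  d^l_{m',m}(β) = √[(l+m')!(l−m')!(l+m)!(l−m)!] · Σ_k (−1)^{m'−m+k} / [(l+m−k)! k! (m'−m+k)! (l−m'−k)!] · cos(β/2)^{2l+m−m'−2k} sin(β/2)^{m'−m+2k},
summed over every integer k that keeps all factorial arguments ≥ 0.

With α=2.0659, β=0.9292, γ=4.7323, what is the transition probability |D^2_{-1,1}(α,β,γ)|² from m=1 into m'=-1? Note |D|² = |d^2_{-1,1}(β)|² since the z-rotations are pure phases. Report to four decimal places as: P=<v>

P=0.1945

Split into d^2_{-1,1}(β=0.9292) × two z-phases.
Half-angle: c=0.894001, s=0.448065. N=√(1·6·6·1)=6.000000
k: max(0,(1)−(-1))=2 … min(2+(1),2−(-1))=3
  k=2: (−1)^0·6.0000/(2)·0.8940^2·0.4481^2 = +0.481371
  k=3: (−1)^1·6.0000/(6)·0.8940^0·0.4481^4 = -0.040306
d^2_{-1,1}(0.9292) = +0.481371 -0.040306 = +0.441065
|D^2_{-1,1}|² = |d^2_{-1,1}(β)|² = (+0.441065)² = 0.194538 (the z-rotation phases have unit modulus)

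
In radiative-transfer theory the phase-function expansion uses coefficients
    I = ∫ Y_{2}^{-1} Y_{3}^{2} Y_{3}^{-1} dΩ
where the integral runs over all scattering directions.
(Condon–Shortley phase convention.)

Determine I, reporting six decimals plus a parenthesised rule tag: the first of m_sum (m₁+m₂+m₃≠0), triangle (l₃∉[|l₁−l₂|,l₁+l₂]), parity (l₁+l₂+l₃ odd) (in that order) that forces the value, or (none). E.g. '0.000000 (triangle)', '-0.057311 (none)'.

0.162868 (none)

Checks pass: Σm=0; 8 even; l₃=3∈[1,5].
(2·2+1)(2·3+1)(2·3+1) = 245
Δ: 2! 2! 4! / 9! → 1/3780
sum: t=0:+1/24 t=1:−1/4 t=2:+1/24 = -1/6
3j²(2 3 3; 0 0 0) = Δ·Π!·Σ² = 4/105  (sign +1)
sum: t=1:−1/48 t=2:+1/12 = 1/16
3j²(2 3 3; -1 2 -1) = Δ·Π!·Σ² = 1/28  (sign +1)
combine: 4πI² = 245·4/105·1/28 = 1/3
take √, sign +1: I = 0.16286750
No selection rule forces the value: the integral is nonzero (none).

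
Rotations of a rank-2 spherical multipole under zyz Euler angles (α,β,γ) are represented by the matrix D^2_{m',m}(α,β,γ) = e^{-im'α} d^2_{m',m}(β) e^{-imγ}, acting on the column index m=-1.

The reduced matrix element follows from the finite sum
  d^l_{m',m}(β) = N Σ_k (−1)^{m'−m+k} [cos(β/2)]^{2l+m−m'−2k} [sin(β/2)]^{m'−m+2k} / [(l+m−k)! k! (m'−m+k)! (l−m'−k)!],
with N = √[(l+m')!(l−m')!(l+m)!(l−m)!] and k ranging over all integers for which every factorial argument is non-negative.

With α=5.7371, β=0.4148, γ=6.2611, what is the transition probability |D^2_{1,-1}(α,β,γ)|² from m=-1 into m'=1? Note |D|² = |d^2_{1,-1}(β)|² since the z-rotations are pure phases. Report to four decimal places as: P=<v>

D^2_{1,-1}(5.7371,0.4148,6.2611) = e^{-i·1·5.7371}·d^2_{1,-1}(0.4148)·e^{-i·-1·6.2611}. Compute d first:
Half-angle: c=0.978570, s=0.205916. N=√(6·1·1·6)=6.000000
k∈{0,1} keeps every argument non-negative
  k=0: (−1)^2·6.0000/(2)·0.9786^2·0.2059^2 = +0.121811
  k=1: (−1)^3·6.0000/(6)·0.9786^0·0.2059^4 = -0.001798
d^2_{1,-1}(0.4148) = +0.121811 -0.001798 = +0.120013
|D^2_{1,-1}|² = |d^2_{1,-1}(β)|² = (+0.120013)² = 0.014403 (the z-rotation phases have unit modulus)

P=0.0144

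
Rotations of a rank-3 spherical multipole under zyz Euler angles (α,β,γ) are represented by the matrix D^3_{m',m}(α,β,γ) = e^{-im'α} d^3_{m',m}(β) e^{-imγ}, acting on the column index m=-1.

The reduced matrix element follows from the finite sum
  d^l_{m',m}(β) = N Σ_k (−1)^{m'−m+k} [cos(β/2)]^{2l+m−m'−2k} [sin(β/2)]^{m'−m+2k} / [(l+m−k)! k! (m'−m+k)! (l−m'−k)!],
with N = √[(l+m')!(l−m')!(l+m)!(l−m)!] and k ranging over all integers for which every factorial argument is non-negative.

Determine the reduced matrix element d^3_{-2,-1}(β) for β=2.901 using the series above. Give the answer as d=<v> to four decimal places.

d^3_{-2,-1}(β=2.9010) via the finite sum:
c=cos(2.901000/2)=0.120006, s=sin(2.901000/2)=0.992773; N=√[1·120·2·24]=75.894664
The bounds max(0,m−m')=1 and min(l+m,l−m')=2 give 2 terms
  k=1: (−1)^0·75.8947/(24)·0.1200^5·0.9928^1 = +0.000078
  k=2: (−1)^1·75.8947/(12)·0.1200^3·0.9928^3 = -0.010695
d^3_{-2,-1}(2.9010) = +0.000078 -0.010695 = -0.010617

d=-0.0106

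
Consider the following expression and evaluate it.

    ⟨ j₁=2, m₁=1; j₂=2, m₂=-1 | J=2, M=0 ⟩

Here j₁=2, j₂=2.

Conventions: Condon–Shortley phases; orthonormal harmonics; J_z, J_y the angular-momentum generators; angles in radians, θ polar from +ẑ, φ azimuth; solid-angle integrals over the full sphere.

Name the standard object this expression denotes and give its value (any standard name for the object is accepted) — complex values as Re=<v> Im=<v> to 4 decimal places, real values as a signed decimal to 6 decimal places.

This is a Clebsch–Gordan (vector-coupling) coefficient.
triangle: 2!*2!*2!/7! = 8/5040
(j±m)!: 3!*1!*1!*3!*2!*2! = 144
prefactor² = (2J+1)*Δ*N² = 8/7
  k=0: +1/(0!*2!*1!*1!*1!*1!) = 1/2
  k=1: −1/(1!*1!*0!*0!*2!*2!) = -1/4
Σ = 1/4  ⇒  CG² = 8/7*(1/4)² = 1/14
CG = +√(1/14) = +0.267261

Clebsch–Gordan coefficient, +√(1/14) ≈ +0.267261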